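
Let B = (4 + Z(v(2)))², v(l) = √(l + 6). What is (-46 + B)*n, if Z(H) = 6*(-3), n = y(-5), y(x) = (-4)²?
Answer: 2400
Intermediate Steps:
y(x) = 16
n = 16
v(l) = √(6 + l)
Z(H) = -18
B = 196 (B = (4 - 18)² = (-14)² = 196)
(-46 + B)*n = (-46 + 196)*16 = 150*16 = 2400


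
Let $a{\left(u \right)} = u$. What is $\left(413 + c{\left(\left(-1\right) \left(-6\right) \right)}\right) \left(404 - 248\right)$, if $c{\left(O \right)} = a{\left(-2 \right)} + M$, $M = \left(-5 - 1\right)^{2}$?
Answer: $69732$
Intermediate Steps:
$M = 36$ ($M = \left(-6\right)^{2} = 36$)
$c{\left(O \right)} = 34$ ($c{\left(O \right)} = -2 + 36 = 34$)
$\left(413 + c{\left(\left(-1\right) \left(-6\right) \right)}\right) \left(404 - 248\right) = \left(413 + 34\right) \left(404 - 248\right) = 447 \cdot 156 = 69732$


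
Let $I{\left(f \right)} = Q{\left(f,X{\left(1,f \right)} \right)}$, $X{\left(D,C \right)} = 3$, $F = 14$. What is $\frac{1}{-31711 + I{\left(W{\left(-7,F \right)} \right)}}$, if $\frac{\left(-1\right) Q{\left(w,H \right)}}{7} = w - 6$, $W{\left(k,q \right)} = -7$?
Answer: $- \frac{1}{31620} \approx -3.1626 \cdot 10^{-5}$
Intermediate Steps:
$Q{\left(w,H \right)} = 42 - 7 w$ ($Q{\left(w,H \right)} = - 7 \left(w - 6\right) = - 7 \left(-6 + w\right) = 42 - 7 w$)
$I{\left(f \right)} = 42 - 7 f$
$\frac{1}{-31711 + I{\left(W{\left(-7,F \right)} \right)}} = \frac{1}{-31711 + \left(42 - -49\right)} = \frac{1}{-31711 + \left(42 + 49\right)} = \frac{1}{-31711 + 91} = \frac{1}{-31620} = - \frac{1}{31620}$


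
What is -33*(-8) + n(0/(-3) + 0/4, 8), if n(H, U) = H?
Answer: 264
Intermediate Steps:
-33*(-8) + n(0/(-3) + 0/4, 8) = -33*(-8) + (0/(-3) + 0/4) = 264 + (0*(-1/3) + 0*(1/4)) = 264 + (0 + 0) = 264 + 0 = 264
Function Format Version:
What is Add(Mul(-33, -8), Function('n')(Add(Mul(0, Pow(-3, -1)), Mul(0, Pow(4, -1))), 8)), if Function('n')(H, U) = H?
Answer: 264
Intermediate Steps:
Add(Mul(-33, -8), Function('n')(Add(Mul(0, Pow(-3, -1)), Mul(0, Pow(4, -1))), 8)) = Add(Mul(-33, -8), Add(Mul(0, Pow(-3, -1)), Mul(0, Pow(4, -1)))) = Add(264, Add(Mul(0, Rational(-1, 3)), Mul(0, Rational(1, 4)))) = Add(264, Add(0, 0)) = Add(264, 0) = 264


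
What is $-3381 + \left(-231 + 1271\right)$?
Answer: $-2341$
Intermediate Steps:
$-3381 + \left(-231 + 1271\right) = -3381 + 1040 = -2341$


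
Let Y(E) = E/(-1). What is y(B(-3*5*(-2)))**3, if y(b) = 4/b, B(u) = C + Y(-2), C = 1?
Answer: 64/27 ≈ 2.3704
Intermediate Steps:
Y(E) = -E (Y(E) = E*(-1) = -E)
B(u) = 3 (B(u) = 1 - 1*(-2) = 1 + 2 = 3)
y(B(-3*5*(-2)))**3 = (4/3)**3 = 64/27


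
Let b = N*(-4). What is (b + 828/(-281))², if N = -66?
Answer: 5381102736/78961 ≈ 68149.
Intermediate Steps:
b = 264 (b = -66*(-4) = 264)
(b + 828/(-281))² = (264 + 828/(-281))² = (264 + 828*(-1/281))² = (264 - 828/281)² = (73356/281)² = 5381102736/78961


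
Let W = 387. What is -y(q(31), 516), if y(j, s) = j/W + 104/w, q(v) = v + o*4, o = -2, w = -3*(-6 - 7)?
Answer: -1055/387 ≈ -2.7261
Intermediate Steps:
w = 39 (w = -3*(-13) = 39)
q(v) = -8 + v (q(v) = v - 2*4 = v - 8 = -8 + v)
y(j, s) = 8/3 + j/387 (y(j, s) = j/387 + 104/39 = j*(1/387) + 104*(1/39) = j/387 + 8/3 = 8/3 + j/387)
-y(q(31), 516) = -(8/3 + (-8 + 31)/387) = -(8/3 + (1/387)*23) = -(8/3 + 23/387) = -1*1055/387 = -1055/387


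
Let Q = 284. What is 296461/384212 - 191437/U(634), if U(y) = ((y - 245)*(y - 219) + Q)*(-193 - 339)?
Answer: 1598714291802/2065968149231 ≈ 0.77383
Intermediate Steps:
U(y) = -151088 - 532*(-245 + y)*(-219 + y) (U(y) = ((y - 245)*(y - 219) + 284)*(-193 - 339) = ((-245 + y)*(-219 + y) + 284)*(-532) = (284 + (-245 + y)*(-219 + y))*(-532) = -151088 - 532*(-245 + y)*(-219 + y))
296461/384212 - 191437/U(634) = 296461/384212 - 191437/(-28695548 - 532*634² + 246848*634) = 296461*(1/384212) - 191437/(-28695548 - 532*401956 + 156501632) = 296461/384212 - 191437/(-28695548 - 213840592 + 156501632) = 296461/384212 - 191437/(-86034508) = 296461/384212 - 191437*(-1/86034508) = 296461/384212 + 191437/86034508 = 1598714291802/2065968149231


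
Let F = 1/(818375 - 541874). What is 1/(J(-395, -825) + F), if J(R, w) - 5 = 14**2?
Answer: 276501/55576702 ≈ 0.0049751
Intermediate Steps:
J(R, w) = 201 (J(R, w) = 5 + 14**2 = 5 + 196 = 201)
F = 1/276501 ≈ 3.6166e-6
1/(J(-395, -825) + F) = 1/(201 + 1/276501) = 1/(55576702/276501) = 276501/55576702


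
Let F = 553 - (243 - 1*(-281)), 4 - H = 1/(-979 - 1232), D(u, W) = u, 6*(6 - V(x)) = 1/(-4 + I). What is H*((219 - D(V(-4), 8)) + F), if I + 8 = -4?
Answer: 205478195/212256 ≈ 968.07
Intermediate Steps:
I = -12 (I = -8 - 4 = -12)
V(x) = 577/96 (V(x) = 6 - 1/(6*(-4 - 12)) = 6 - ⅙/(-16) = 6 - ⅙*(-1/16) = 6 + 1/96 = 577/96)
H = 8845/2211 (H = 4 - 1/(-979 - 1232) = 4 - 1/(-2211) = 4 - 1*(-1/2211) = 4 + 1/2211 = 8845/2211 ≈ 4.0005)
F = 29 (F = 553 - (243 + 281) = 553 - 1*524 = 553 - 524 = 29)
H*((219 - D(V(-4), 8)) + F) = 8845*((219 - 1*577/96) + 29)/2211 = 8845*((219 - 577/96) + 29)/2211 = 8845*(20447/96 + 29)/2211 = (8845/2211)*(23231/96) = 205478195/212256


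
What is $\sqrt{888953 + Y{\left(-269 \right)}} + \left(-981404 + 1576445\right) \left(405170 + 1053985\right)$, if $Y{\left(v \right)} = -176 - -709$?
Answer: $868257050355 + \sqrt{889486} \approx 8.6826 \cdot 10^{11}$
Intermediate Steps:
$Y{\left(v \right)} = 533$ ($Y{\left(v \right)} = -176 + 709 = 533$)
$\sqrt{888953 + Y{\left(-269 \right)}} + \left(-981404 + 1576445\right) \left(405170 + 1053985\right) = \sqrt{888953 + 533} + \left(-981404 + 1576445\right) \left(405170 + 1053985\right) = \sqrt{889486} + 595041 \cdot 1459155 = \sqrt{889486} + 868257050355 = 868257050355 + \sqrt{889486}$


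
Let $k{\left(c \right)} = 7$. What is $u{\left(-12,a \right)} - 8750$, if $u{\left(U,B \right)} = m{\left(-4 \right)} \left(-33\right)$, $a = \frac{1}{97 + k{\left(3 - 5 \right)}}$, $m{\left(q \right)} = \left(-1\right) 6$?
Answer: $-8552$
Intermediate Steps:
$m{\left(q \right)} = -6$
$a = \frac{1}{104}$ ($a = \frac{1}{97 + 7} = \frac{1}{104} \approx 0.0096154$)
$u{\left(U,B \right)} = 198$ ($u{\left(U,B \right)} = \left(-6\right) \left(-33\right) = 198$)
$u{\left(-12,a \right)} - 8750 = 198 - 8750 = -8552$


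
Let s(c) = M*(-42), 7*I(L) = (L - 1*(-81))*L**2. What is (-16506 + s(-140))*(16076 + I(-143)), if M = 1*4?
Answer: 2751938892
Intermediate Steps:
I(L) = L**2*(81 + L)/7 (I(L) = ((L - 1*(-81))*L**2)/7 = ((L + 81)*L**2)/7 = ((81 + L)*L**2)/7 = (L**2*(81 + L))/7 = L**2*(81 + L)/7)
M = 4
s(c) = -168 (s(c) = 4*(-42) = -168)
(-16506 + s(-140))*(16076 + I(-143)) = (-16506 - 168)*(16076 + (1/7)*(-143)**2*(81 - 143)) = -16674*(16076 + (1/7)*20449*(-62)) = -16674*(16076 - 1267838/7) = -16674*(-1155306/7) = 2751938892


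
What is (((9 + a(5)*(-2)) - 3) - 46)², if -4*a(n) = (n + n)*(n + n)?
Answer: 100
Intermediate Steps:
a(n) = -n² (a(n) = -(n + n)*(n + n)/4 = -2*n*2*n/4 = -n²)
(((9 + a(5)*(-2)) - 3) - 46)² = (((9 - 1*5²*(-2)) - 3) - 46)² = (((9 - 1*25*(-2)) - 3) - 46)² = (((9 - 25*(-2)) - 3) - 46)² = (((9 + 50) - 3) - 46)² = ((59 - 3) - 46)² = (56 - 46)² = 10² = 100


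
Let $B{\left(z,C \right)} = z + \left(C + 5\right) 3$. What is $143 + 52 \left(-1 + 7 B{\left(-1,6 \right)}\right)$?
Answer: $11739$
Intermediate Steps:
$B{\left(z,C \right)} = 15 + z + 3 C$ ($B{\left(z,C \right)} = z + \left(5 + C\right) 3 = z + \left(15 + 3 C\right) = 15 + z + 3 C$)
$143 + 52 \left(-1 + 7 B{\left(-1,6 \right)}\right) = 143 + 52 \left(-1 + 7 \left(15 - 1 + 3 \cdot 6\right)\right) = 143 + 52 \left(-1 + 7 \left(15 - 1 + 18\right)\right) = 143 + 52 \left(-1 + 7 \cdot 32\right) = 143 + 52 \left(-1 + 224\right) = 143 + 52 \cdot 223 = 143 + 11596 = 11739$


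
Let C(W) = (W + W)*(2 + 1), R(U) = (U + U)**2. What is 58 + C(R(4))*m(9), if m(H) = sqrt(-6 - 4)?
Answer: 58 + 384*I*sqrt(10) ≈ 58.0 + 1214.3*I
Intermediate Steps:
R(U) = 4*U**2 (R(U) = (2*U)**2 = 4*U**2)
C(W) = 6*W (C(W) = (2*W)*3 = 6*W)
m(H) = I*sqrt(10) (m(H) = sqrt(-10) = I*sqrt(10))
58 + C(R(4))*m(9) = 58 + (6*(4*4**2))*(I*sqrt(10)) = 58 + (6*(4*16))*(I*sqrt(10)) = 58 + (6*64)*(I*sqrt(10)) = 58 + 384*(I*sqrt(10)) = 58 + 384*I*sqrt(10)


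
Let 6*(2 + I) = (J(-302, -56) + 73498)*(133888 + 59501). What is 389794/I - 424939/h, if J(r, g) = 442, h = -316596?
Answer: 28134355641601/20958629766788 ≈ 1.3424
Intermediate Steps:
I = 2383197108 (I = -2 + ((442 + 73498)*(133888 + 59501))/6 = -2 + (73940*193389)/6 = -2 + (⅙)*14299182660 = -2 + 2383197110 = 2383197108)
389794/I - 424939/h = 389794/2383197108 - 424939/(-316596) = 389794*(1/2383197108) - 424939*(-1/316596) = 194897/1191598554 + 424939/316596 = 28134355641601/20958629766788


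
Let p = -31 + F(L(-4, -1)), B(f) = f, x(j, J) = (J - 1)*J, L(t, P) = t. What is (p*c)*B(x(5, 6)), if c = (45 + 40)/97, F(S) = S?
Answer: -89250/97 ≈ -920.10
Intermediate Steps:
x(j, J) = J*(-1 + J) (x(j, J) = (-1 + J)*J = J*(-1 + J))
p = -35 (p = -31 - 4 = -35)
c = 85/97 (c = 85*(1/97) = 85/97 ≈ 0.87629)
(p*c)*B(x(5, 6)) = (-35*85/97)*(6*(-1 + 6)) = -17850*5/97 = -2975/97*30 = -89250/97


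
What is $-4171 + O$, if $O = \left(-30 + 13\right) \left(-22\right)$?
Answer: $-3797$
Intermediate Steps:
$O = 374$ ($O = \left(-17\right) \left(-22\right) = 374$)
$-4171 + O = -4171 + 374 = -3797$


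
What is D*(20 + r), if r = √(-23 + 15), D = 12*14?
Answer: 3360 + 336*I*√2 ≈ 3360.0 + 475.18*I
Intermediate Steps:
D = 168
r = 2*I*√2 (r = √(-8) = 2*I*√2 ≈ 2.8284*I)
D*(20 + r) = 168*(20 + 2*I*√2) = 3360 + 336*I*√2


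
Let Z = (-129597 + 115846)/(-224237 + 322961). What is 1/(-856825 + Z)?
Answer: -98724/84589205051 ≈ -1.1671e-6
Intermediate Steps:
Z = -13751/98724 ≈ -0.13929
1/(-856825 + Z) = 1/(-856825 - 13751/98724) = 1/(-84589205051/98724) = -98724/84589205051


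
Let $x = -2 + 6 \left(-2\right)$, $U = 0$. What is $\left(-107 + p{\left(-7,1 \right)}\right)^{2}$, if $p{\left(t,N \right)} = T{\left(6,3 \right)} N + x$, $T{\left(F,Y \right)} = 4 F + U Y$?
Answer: $9409$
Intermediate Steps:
$T{\left(F,Y \right)} = 4 F$ ($T{\left(F,Y \right)} = 4 F + 0 Y = 4 F + 0 = 4 F$)
$x = -14$ ($x = -2 - 12 = -14$)
$p{\left(t,N \right)} = -14 + 24 N$ ($p{\left(t,N \right)} = 4 \cdot 6 N - 14 = 24 N - 14 = -14 + 24 N$)
$\left(-107 + p{\left(-7,1 \right)}\right)^{2} = \left(-107 + \left(-14 + 24 \cdot 1\right)\right)^{2} = \left(-107 + \left(-14 + 24\right)\right)^{2} = \left(-107 + 10\right)^{2} = \left(-97\right)^{2} = 9409$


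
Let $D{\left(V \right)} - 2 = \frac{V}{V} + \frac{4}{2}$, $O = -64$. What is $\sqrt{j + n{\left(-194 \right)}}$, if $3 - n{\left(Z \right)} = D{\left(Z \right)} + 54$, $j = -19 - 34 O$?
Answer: $\sqrt{2101} \approx 45.837$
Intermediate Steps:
$D{\left(V \right)} = 5$ ($D{\left(V \right)} = 2 + \left(\frac{V}{V} + \frac{4}{2}\right) = 2 + \left(1 + 4 \cdot \frac{1}{2}\right) = 2 + \left(1 + 2\right) = 2 + 3 = 5$)
$j = 2157$ ($j = -19 - -2176 = -19 + 2176 = 2157$)
$n{\left(Z \right)} = -56$ ($n{\left(Z \right)} = 3 - \left(5 + 54\right) = 3 - 59 = -56$)
$\sqrt{j + n{\left(-194 \right)}} = \sqrt{2157 - 56} = \sqrt{2101}$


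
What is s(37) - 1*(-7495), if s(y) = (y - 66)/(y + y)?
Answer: 554601/74 ≈ 7494.6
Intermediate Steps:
s(y) = (-66 + y)/(2*y) (s(y) = (-66 + y)/((2*y)) = (-66 + y)*(1/(2*y)) = (-66 + y)/(2*y))
s(37) - 1*(-7495) = (½)*(-66 + 37)/37 - 1*(-7495) = (½)*(1/37)*(-29) + 7495 = -29/74 + 7495 = 554601/74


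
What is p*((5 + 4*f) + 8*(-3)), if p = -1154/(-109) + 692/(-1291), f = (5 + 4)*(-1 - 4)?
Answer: -281462814/140719 ≈ -2000.2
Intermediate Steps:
f = -45 (f = 9*(-5) = -45)
p = 1414386/140719 (p = -1154*(-1/109) + 692*(-1/1291) = 1154/109 - 692/1291 = 1414386/140719 ≈ 10.051)
p*((5 + 4*f) + 8*(-3)) = 1414386*((5 + 4*(-45)) + 8*(-3))/140719 = 1414386*((5 - 180) - 24)/140719 = 1414386*(-175 - 24)/140719 = (1414386/140719)*(-199) = -281462814/140719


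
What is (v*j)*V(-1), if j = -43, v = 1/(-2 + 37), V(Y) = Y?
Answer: 43/35 ≈ 1.2286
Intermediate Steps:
v = 1/35 ≈ 0.028571
(v*j)*V(-1) = ((1/35)*(-43))*(-1) = -43/35*(-1) = 43/35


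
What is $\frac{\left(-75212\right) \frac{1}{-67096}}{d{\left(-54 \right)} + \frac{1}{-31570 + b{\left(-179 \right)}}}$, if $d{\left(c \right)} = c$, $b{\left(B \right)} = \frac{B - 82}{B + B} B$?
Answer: $- \frac{1192129003}{57428405744} \approx -0.020759$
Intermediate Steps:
$b{\left(B \right)} = -41 + \frac{B}{2}$ ($b{\left(B \right)} = \frac{-82 + B}{2 B} B = -41 + \frac{B}{2}$)
$\frac{\left(-75212\right) \frac{1}{-67096}}{d{\left(-54 \right)} + \frac{1}{-31570 + b{\left(-179 \right)}}} = \frac{\left(-75212\right) \frac{1}{-67096}}{-54 + \frac{1}{-31570 + \left(-41 + \frac{1}{2} \left(-179\right)\right)}} = \frac{\left(-75212\right) \left(- \frac{1}{67096}\right)}{-54 + \frac{1}{-31570 - \frac{261}{2}}} = \frac{18803}{16774 \left(-54 + \frac{1}{-31570 - \frac{261}{2}}\right)} = \frac{18803}{16774 \left(-54 + \frac{1}{- \frac{63401}{2}}\right)} = \frac{18803}{16774 \left(-54 - \frac{2}{63401}\right)} = \frac{18803}{16774 \left(- \frac{3423656}{63401}\right)} = \frac{18803}{16774} \left(- \frac{63401}{3423656}\right) = - \frac{1192129003}{57428405744}$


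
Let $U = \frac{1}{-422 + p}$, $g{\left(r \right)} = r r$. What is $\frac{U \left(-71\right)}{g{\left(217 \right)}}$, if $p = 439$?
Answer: $- \frac{71}{800513} \approx -8.8693 \cdot 10^{-5}$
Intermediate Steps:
$g{\left(r \right)} = r^{2}$
$U = \frac{1}{17}$ ($U = \frac{1}{-422 + 439} = \frac{1}{17} \approx 0.058824$)
$\frac{U \left(-71\right)}{g{\left(217 \right)}} = \frac{\frac{1}{17} \left(-71\right)}{217^{2}} = - \frac{71}{17 \cdot 47089} = \left(- \frac{71}{17}\right) \frac{1}{47089} = - \frac{71}{800513}$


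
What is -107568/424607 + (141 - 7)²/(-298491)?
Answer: -39732323180/126741368037 ≈ -0.31349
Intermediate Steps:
-107568/424607 + (141 - 7)²/(-298491) = -107568*1/424607 + 134²*(-1/298491) = -107568/424607 + 17956*(-1/298491) = -107568/424607 - 17956/298491 = -39732323180/126741368037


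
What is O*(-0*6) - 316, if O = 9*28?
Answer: -316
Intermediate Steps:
O = 252
O*(-0*6) - 316 = 252*(-0*6) - 316 = 252*(-4*0) - 316 = 252*0 - 316 = 0 - 316 = -316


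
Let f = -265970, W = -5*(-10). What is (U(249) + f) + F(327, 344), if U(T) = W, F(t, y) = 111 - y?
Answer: -266153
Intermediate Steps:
W = 50
U(T) = 50
(U(249) + f) + F(327, 344) = (50 - 265970) + (111 - 1*344) = -265920 + (111 - 344) = -265920 - 233 = -266153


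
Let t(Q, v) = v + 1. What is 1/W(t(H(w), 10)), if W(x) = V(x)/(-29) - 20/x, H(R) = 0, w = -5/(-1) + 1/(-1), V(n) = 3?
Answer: -319/613 ≈ -0.52039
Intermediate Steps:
w = 4 (w = -5*(-1) + 1*(-1) = 5 - 1 = 4)
t(Q, v) = 1 + v
W(x) = -3/29 - 20/x (W(x) = 3/(-29) - 20/x = 3*(-1/29) - 20/x = -3/29 - 20/x)
1/W(t(H(w), 10)) = 1/(-3/29 - 20/(1 + 10)) = 1/(-3/29 - 20/11) = 1/(-613/319) = -319/613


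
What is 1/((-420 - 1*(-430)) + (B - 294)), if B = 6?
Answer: -1/278 ≈ -0.0035971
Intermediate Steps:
1/((-420 - 1*(-430)) + (B - 294)) = 1/((-420 - 1*(-430)) + (6 - 294)) = 1/((-420 + 430) - 288) = 1/(10 - 288) = 1/(-278) = -1/278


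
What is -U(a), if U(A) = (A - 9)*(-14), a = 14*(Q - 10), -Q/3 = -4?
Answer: 266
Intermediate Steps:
Q = 12 (Q = -3*(-4) = 12)
a = 28 (a = 14*(12 - 10) = 14*2 = 28)
U(A) = 126 - 14*A (U(A) = (-9 + A)*(-14) = 126 - 14*A)
-U(a) = -(126 - 14*28) = -(126 - 392) = -1*(-266) = 266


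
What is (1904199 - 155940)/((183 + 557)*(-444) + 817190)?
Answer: 1748259/488630 ≈ 3.5779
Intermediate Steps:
(1904199 - 155940)/((183 + 557)*(-444) + 817190) = 1748259/(740*(-444) + 817190) = 1748259/(-328560 + 817190) = 1748259/488630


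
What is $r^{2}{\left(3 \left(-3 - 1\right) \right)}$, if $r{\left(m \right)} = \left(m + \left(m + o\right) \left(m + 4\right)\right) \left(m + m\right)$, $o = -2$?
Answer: $5760000$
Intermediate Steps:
$r{\left(m \right)} = 2 m \left(m + \left(-2 + m\right) \left(4 + m\right)\right)$ ($r{\left(m \right)} = \left(m + \left(m - 2\right) \left(m + 4\right)\right) \left(m + m\right) = \left(m + \left(-2 + m\right) \left(4 + m\right)\right) 2 m = 2 m \left(m + \left(-2 + m\right) \left(4 + m\right)\right)$)
$r^{2}{\left(3 \left(-3 - 1\right) \right)} = \left(2 \cdot 3 \left(-3 - 1\right) \left(-8 + \left(3 \left(-3 - 1\right)\right)^{2} + 3 \cdot 3 \left(-3 - 1\right)\right)\right)^{2} = \left(2 \cdot 3 \left(-4\right) \left(-8 + \left(3 \left(-4\right)\right)^{2} + 3 \cdot 3 \left(-4\right)\right)\right)^{2} = \left(2 \left(-12\right) \left(-8 + \left(-12\right)^{2} + 3 \left(-12\right)\right)\right)^{2} = \left(2 \left(-12\right) \left(-8 + 144 - 36\right)\right)^{2} = \left(2 \left(-12\right) 100\right)^{2} = \left(-2400\right)^{2} = 5760000$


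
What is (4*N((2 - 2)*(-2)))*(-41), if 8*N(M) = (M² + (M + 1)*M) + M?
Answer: 0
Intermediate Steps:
N(M) = M/8 + M²/8 + M*(1 + M)/8 (N(M) = ((M² + (M + 1)*M) + M)/8 = ((M² + (1 + M)*M) + M)/8 = ((M² + M*(1 + M)) + M)/8 = (M + M² + M*(1 + M))/8 = M/8 + M²/8 + M*(1 + M)/8)
(4*N((2 - 2)*(-2)))*(-41) = (4*(((2 - 2)*(-2))*(1 + (2 - 2)*(-2))/4))*(-41) = (4*((0*(-2))*(1 + 0*(-2))/4))*(-41) = (4*((¼)*0*(1 + 0)))*(-41) = (4*((¼)*0*1))*(-41) = (4*0)*(-41) = 0*(-41) = 0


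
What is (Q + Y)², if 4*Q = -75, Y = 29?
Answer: 1681/16 ≈ 105.06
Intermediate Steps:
Q = -75/4 (Q = (¼)*(-75) = -75/4 ≈ -18.750)
(Q + Y)² = (-75/4 + 29)² = (41/4)² = 1681/16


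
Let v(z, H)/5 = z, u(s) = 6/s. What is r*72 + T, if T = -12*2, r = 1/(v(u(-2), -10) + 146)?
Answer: -3072/131 ≈ -23.450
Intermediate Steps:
v(z, H) = 5*z
r = 1/131 (r = 1/(5*(6/(-2)) + 146) = 1/(5*(6*(-½)) + 146) = 1/(5*(-3) + 146) = 1/(-15 + 146) = 1/131 ≈ 0.0076336)
T = -24
r*72 + T = (1/131)*72 - 24 = 72/131 - 24 = -3072/131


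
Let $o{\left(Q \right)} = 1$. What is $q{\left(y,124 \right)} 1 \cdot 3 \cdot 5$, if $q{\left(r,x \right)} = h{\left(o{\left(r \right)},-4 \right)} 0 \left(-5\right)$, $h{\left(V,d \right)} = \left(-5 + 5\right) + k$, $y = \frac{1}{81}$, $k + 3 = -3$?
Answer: $0$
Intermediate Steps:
$k = -6$ ($k = -3 - 3 = -6$)
$y = \frac{1}{81} \approx 0.012346$
$h{\left(V,d \right)} = -6$ ($h{\left(V,d \right)} = \left(-5 + 5\right) - 6 = 0 - 6 = -6$)
$q{\left(r,x \right)} = 0$ ($q{\left(r,x \right)} = \left(-6\right) 0 \left(-5\right) = 0 \left(-5\right) = 0$)
$q{\left(y,124 \right)} 1 \cdot 3 \cdot 5 = 0 \cdot 1 \cdot 3 \cdot 5 = 0 \cdot 3 \cdot 5 = 0 \cdot 15 = 0$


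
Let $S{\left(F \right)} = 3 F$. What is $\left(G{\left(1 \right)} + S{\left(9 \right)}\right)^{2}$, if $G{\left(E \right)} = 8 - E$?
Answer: $1156$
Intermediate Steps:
$\left(G{\left(1 \right)} + S{\left(9 \right)}\right)^{2} = \left(\left(8 - 1\right) + 3 \cdot 9\right)^{2} = \left(\left(8 - 1\right) + 27\right)^{2} = \left(7 + 27\right)^{2} = 34^{2} = 1156$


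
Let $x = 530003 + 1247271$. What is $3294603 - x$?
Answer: $1517329$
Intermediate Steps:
$x = 1777274$
$3294603 - x = 3294603 - 1777274 = 1517329$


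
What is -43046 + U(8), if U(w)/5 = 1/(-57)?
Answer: -2453627/57 ≈ -43046.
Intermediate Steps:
U(w) = -5/57 (U(w) = 5/(-57) = 5*(-1/57) = -5/57)
-43046 + U(8) = -43046 - 5/57 = -2453627/57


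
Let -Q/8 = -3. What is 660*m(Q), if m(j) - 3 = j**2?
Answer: 382140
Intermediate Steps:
Q = 24 (Q = -8*(-3) = 24)
m(j) = 3 + j**2
660*m(Q) = 660*(3 + 24**2) = 660*(3 + 576) = 660*579 = 382140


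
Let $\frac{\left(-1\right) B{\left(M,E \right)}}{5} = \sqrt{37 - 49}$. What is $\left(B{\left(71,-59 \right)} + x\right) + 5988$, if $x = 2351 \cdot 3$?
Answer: $13041 - 10 i \sqrt{3} \approx 13041.0 - 17.32 i$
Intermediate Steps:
$B{\left(M,E \right)} = - 10 i \sqrt{3}$ ($B{\left(M,E \right)} = - 5 \sqrt{37 - 49} = - 5 \sqrt{-12} = - 5 \cdot 2 i \sqrt{3} = - 10 i \sqrt{3}$)
$x = 7053$
$\left(B{\left(71,-59 \right)} + x\right) + 5988 = \left(- 10 i \sqrt{3} + 7053\right) + 5988 = \left(7053 - 10 i \sqrt{3}\right) + 5988 = 13041 - 10 i \sqrt{3}$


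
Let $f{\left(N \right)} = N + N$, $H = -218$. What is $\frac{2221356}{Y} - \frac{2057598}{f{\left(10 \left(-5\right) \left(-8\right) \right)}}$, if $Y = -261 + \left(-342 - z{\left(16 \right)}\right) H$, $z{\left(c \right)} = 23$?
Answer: $- \frac{80704477491}{31723600} \approx -2544.0$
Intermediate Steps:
$Y = 79309$ ($Y = -261 + \left(-342 - 23\right) \left(-218\right) = -261 - -79570 = -261 + 79570 = 79309$)
$f{\left(N \right)} = 2 N$
$\frac{2221356}{Y} - \frac{2057598}{f{\left(10 \left(-5\right) \left(-8\right) \right)}} = \frac{2221356}{79309} - \frac{2057598}{2 \cdot 10 \left(-5\right) \left(-8\right)} = 2221356 \cdot \frac{1}{79309} - \frac{2057598}{2 \left(\left(-50\right) \left(-8\right)\right)} = \frac{2221356}{79309} - \frac{2057598}{2 \cdot 400} = \frac{2221356}{79309} - \frac{2057598}{800} = \frac{2221356}{79309} - \frac{1028799}{400} = - \frac{80704477491}{31723600}$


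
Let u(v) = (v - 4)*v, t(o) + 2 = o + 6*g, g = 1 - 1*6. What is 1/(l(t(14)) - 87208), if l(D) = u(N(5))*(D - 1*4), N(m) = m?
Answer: -1/87318 ≈ -1.1452e-5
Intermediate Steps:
g = -5 (g = 1 - 6 = -5)
t(o) = -32 + o (t(o) = -2 + (o + 6*(-5)) = -2 + (o - 30) = -2 + (-30 + o) = -32 + o)
u(v) = v*(-4 + v) (u(v) = (-4 + v)*v = v*(-4 + v))
l(D) = -20 + 5*D (l(D) = (5*(-4 + 5))*(D - 1*4) = (5*1)*(D - 4) = 5*(-4 + D) = -20 + 5*D)
1/(l(t(14)) - 87208) = 1/((-20 + 5*(-32 + 14)) - 87208) = 1/((-20 + 5*(-18)) - 87208) = 1/((-20 - 90) - 87208) = 1/(-110 - 87208) = 1/(-87318) = -1/87318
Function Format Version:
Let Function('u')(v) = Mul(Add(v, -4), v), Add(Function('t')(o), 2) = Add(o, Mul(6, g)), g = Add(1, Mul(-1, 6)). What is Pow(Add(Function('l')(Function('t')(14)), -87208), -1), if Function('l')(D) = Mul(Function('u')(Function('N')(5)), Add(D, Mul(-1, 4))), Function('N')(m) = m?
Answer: Rational(-1, 87318) ≈ -1.1452e-5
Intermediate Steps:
g = -5 (g = Add(1, -6) = -5)
Function('t')(o) = Add(-32, o) (Function('t')(o) = Add(-2, Add(o, Mul(6, -5))) = Add(-2, Add(o, -30)) = Add(-2, Add(-30, o)) = Add(-32, o))
Function('u')(v) = Mul(v, Add(-4, v)) (Function('u')(v) = Mul(Add(-4, v), v) = Mul(v, Add(-4, v)))
Function('l')(D) = Add(-20, Mul(5, D)) (Function('l')(D) = Mul(Mul(5, Add(-4, 5)), Add(D, Mul(-1, 4))) = Mul(Mul(5, 1), Add(D, -4)) = Mul(5, Add(-4, D)) = Add(-20, Mul(5, D)))
Pow(Add(Function('l')(Function('t')(14)), -87208), -1) = Pow(Add(Add(-20, Mul(5, Add(-32, 14))), -87208), -1) = Pow(Add(Add(-20, Mul(5, -18)), -87208), -1) = Pow(Add(Add(-20, -90), -87208), -1) = Pow(Add(-110, -87208), -1) = Pow(-87318, -1) = Rational(-1, 87318)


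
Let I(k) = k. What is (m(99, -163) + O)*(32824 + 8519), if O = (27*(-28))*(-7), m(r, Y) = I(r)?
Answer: 222880113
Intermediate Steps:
m(r, Y) = r
O = 5292 (O = -756*(-7) = 5292)
(m(99, -163) + O)*(32824 + 8519) = (99 + 5292)*(32824 + 8519) = 5391*41343 = 222880113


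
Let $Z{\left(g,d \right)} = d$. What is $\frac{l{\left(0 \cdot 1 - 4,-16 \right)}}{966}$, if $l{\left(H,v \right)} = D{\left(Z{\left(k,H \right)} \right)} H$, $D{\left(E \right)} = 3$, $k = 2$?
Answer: $- \frac{2}{161} \approx -0.012422$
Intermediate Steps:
$l{\left(H,v \right)} = 3 H$
$\frac{l{\left(0 \cdot 1 - 4,-16 \right)}}{966} = \frac{3 \left(0 \cdot 1 - 4\right)}{966} = 3 \left(0 - 4\right) \frac{1}{966} = 3 \left(-4\right) \frac{1}{966} = \left(-12\right) \frac{1}{966} = - \frac{2}{161}$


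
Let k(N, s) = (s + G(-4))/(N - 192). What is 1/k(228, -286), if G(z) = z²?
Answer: -2/15 ≈ -0.13333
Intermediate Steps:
k(N, s) = (16 + s)/(-192 + N) (k(N, s) = (s + (-4)²)/(N - 192) = (s + 16)/(-192 + N) = (16 + s)/(-192 + N))
1/k(228, -286) = 1/((16 - 286)/(-192 + 228)) = 1/(-270/36) = 1/((1/36)*(-270)) = 1/(-15/2) = -2/15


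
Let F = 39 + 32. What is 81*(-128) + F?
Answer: -10297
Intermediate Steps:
F = 71
81*(-128) + F = 81*(-128) + 71 = -10368 + 71 = -10297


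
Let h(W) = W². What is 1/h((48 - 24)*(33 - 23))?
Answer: 1/57600 ≈ 1.7361e-5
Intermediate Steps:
1/h((48 - 24)*(33 - 23)) = 1/(((48 - 24)*(33 - 23))²) = 1/((24*10)²) = 1/(240²) = 1/57600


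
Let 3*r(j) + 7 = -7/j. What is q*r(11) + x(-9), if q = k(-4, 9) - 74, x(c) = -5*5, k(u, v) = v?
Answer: 1545/11 ≈ 140.45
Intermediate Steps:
r(j) = -7/3 - 7/(3*j) (r(j) = -7/3 + (-7/j)/3 = -7/3 - 7/(3*j))
x(c) = -25
q = -65 (q = 9 - 74 = -65)
q*r(11) + x(-9) = -455*(-1 - 1*11)/(3*11) - 25 = -455*(-1 - 11)/(3*11) - 25 = -455*(-12)/(3*11) - 25 = -65*(-28/11) - 25 = 1820/11 - 25 = 1545/11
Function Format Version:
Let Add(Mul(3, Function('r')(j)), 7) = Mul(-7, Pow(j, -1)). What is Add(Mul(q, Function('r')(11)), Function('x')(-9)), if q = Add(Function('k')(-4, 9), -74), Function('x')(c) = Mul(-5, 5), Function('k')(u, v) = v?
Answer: Rational(1545, 11) ≈ 140.45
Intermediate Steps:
Function('r')(j) = Add(Rational(-7, 3), Mul(Rational(-7, 3), Pow(j, -1))) (Function('r')(j) = Add(Rational(-7, 3), Mul(Rational(1, 3), Mul(-7, Pow(j, -1)))) = Add(Rational(-7, 3), Mul(Rational(-7, 3), Pow(j, -1))))
Function('x')(c) = -25
q = -65 (q = Add(9, -74) = -65)
Add(Mul(q, Function('r')(11)), Function('x')(-9)) = Add(Mul(-65, Mul(Rational(7, 3), Pow(11, -1), Add(-1, Mul(-1, 11)))), -25) = Add(Mul(-65, Mul(Rational(7, 3), Rational(1, 11), Add(-1, -11))), -25) = Add(Mul(-65, Mul(Rational(7, 3), Rational(1, 11), -12)), -25) = Add(Mul(-65, Rational(-28, 11)), -25) = Add(Rational(1820, 11), -25) = Rational(1545, 11)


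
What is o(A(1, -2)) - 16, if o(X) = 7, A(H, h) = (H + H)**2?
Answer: -9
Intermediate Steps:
A(H, h) = 4*H**2 (A(H, h) = (2*H)**2 = 4*H**2)
o(A(1, -2)) - 16 = 7 - 16 = -9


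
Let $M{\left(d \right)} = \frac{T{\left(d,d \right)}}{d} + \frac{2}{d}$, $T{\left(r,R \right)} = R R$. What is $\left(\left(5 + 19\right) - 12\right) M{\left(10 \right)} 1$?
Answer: $\frac{612}{5} \approx 122.4$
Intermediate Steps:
$T{\left(r,R \right)} = R^{2}$
$M{\left(d \right)} = d + \frac{2}{d}$ ($M{\left(d \right)} = \frac{d^{2}}{d} + \frac{2}{d} = d + \frac{2}{d}$)
$\left(\left(5 + 19\right) - 12\right) M{\left(10 \right)} 1 = \left(\left(5 + 19\right) - 12\right) \left(10 + \frac{2}{10}\right) 1 = \left(24 - 12\right) \left(10 + 2 \cdot \frac{1}{10}\right) 1 = 12 \left(10 + \frac{1}{5}\right) 1 = 12 \cdot \frac{51}{5} \cdot 1 = \frac{612}{5} \cdot 1 = \frac{612}{5}$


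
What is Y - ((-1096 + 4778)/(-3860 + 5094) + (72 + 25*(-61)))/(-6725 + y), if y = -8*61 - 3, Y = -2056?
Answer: -2288691473/1113068 ≈ -2056.2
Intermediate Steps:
y = -491 (y = -488 - 3 = -491)
Y - ((-1096 + 4778)/(-3860 + 5094) + (72 + 25*(-61)))/(-6725 + y) = -2056 - ((-1096 + 4778)/(-3860 + 5094) + (72 + 25*(-61)))/(-6725 - 491) = -2056 - (3682/1234 + (72 - 1525))/(-7216) = -2056 - (3682*(1/1234) - 1453)*(-1)/7216 = -2056 - (1841/617 - 1453)*(-1)/7216 = -2056 - (-894660)*(-1)/(617*7216) = -2056 - 1*223665/1113068 = -2056 - 223665/1113068 = -2288691473/1113068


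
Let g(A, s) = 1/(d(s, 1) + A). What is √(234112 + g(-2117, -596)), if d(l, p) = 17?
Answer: √10324339179/210 ≈ 483.85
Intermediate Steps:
g(A, s) = 1/(17 + A)
√(234112 + g(-2117, -596)) = √(234112 + 1/(17 - 2117)) = √(234112 + 1/(-2100)) = √(234112 - 1/2100) = √(491635199/2100) = √10324339179/210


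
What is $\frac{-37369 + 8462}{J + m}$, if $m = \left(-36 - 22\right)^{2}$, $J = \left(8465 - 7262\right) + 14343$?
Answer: $- \frac{28907}{18910} \approx -1.5287$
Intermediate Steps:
$J = 15546$ ($J = 1203 + 14343 = 15546$)
$m = 3364$ ($m = \left(-58\right)^{2} = 3364$)
$\frac{-37369 + 8462}{J + m} = \frac{-37369 + 8462}{15546 + 3364} = - \frac{28907}{18910}$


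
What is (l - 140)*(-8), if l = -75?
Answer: 1720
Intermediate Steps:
(l - 140)*(-8) = (-75 - 140)*(-8) = -215*(-8) = 1720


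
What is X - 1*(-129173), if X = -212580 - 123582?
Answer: -206989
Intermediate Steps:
X = -336162
X - 1*(-129173) = -336162 - 1*(-129173) = -336162 + 129173 = -206989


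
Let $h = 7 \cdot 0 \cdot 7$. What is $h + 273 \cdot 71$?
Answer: $19383$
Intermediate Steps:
$h = 0$ ($h = 0 \cdot 7 = 0$)
$h + 273 \cdot 71 = 0 + 273 \cdot 71 = 0 + 19383 = 19383$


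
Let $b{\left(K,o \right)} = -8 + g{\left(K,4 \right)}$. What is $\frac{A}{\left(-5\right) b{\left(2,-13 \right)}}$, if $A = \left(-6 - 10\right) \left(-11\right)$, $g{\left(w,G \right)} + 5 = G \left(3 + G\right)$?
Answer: $- \frac{176}{75} \approx -2.3467$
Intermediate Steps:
$g{\left(w,G \right)} = -5 + G \left(3 + G\right)$
$A = 176$ ($A = \left(-16\right) \left(-11\right) = 176$)
$b{\left(K,o \right)} = 15$ ($b{\left(K,o \right)} = -8 + \left(-5 + 4^{2} + 3 \cdot 4\right) = -8 + \left(-5 + 16 + 12\right) = -8 + 23 = 15$)
$\frac{A}{\left(-5\right) b{\left(2,-13 \right)}} = \frac{176}{\left(-5\right) 15} = \frac{176}{-75} = 176 \left(- \frac{1}{75}\right) = - \frac{176}{75}$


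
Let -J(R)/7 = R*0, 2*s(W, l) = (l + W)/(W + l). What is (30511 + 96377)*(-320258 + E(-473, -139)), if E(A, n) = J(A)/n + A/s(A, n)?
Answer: -40756933152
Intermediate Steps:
s(W, l) = ½ (s(W, l) = ((l + W)/(W + l))/2 = ((W + l)/(W + l))/2 = (½)*1 = ½)
J(R) = 0 (J(R) = -7*R*0 = -7*0 = 0)
E(A, n) = 2*A (E(A, n) = 0/n + A/(½) = 0 + A*2 = 0 + 2*A = 2*A)
(30511 + 96377)*(-320258 + E(-473, -139)) = (30511 + 96377)*(-320258 + 2*(-473)) = 126888*(-320258 - 946) = 126888*(-321204) = -40756933152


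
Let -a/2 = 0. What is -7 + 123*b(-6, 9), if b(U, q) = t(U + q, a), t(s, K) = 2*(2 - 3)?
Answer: -253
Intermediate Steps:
a = 0 (a = -2*0 = 0)
t(s, K) = -2 (t(s, K) = 2*(-1) = -2)
b(U, q) = -2
-7 + 123*b(-6, 9) = -7 + 123*(-2) = -7 - 246 = -253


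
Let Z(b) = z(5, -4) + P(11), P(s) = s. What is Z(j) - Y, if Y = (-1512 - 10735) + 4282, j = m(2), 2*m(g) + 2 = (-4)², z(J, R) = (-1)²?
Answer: 7977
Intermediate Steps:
z(J, R) = 1
m(g) = 7 (m(g) = -1 + (½)*(-4)² = -1 + (½)*16 = -1 + 8 = 7)
j = 7
Z(b) = 12 (Z(b) = 1 + 11 = 12)
Y = -7965 (Y = -12247 + 4282 = -7965)
Z(j) - Y = 12 - 1*(-7965) = 12 + 7965 = 7977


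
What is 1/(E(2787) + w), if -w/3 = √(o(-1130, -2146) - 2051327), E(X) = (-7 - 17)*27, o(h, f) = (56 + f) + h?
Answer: I/(9*(√228283 - 72*I)) ≈ -3.4266e-5 + 0.00022739*I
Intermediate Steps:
o(h, f) = 56 + f + h
E(X) = -648 (E(X) = -24*27 = -648)
w = -9*I*√228283 (w = -3*√((56 - 2146 - 1130) - 2051327) = -3*√(-3220 - 2051327) = -9*I*√228283 ≈ -4300.1*I)
1/(E(2787) + w) = 1/(-648 - 9*I*√228283)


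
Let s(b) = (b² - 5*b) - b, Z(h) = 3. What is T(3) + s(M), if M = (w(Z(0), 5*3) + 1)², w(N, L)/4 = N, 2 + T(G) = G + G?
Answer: 27551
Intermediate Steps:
T(G) = -2 + 2*G (T(G) = -2 + (G + G) = -2 + 2*G)
w(N, L) = 4*N
M = 169 (M = (4*3 + 1)² = (12 + 1)² = 13² = 169)
s(b) = b² - 6*b
T(3) + s(M) = (-2 + 2*3) + 169*(-6 + 169) = (-2 + 6) + 169*163 = 4 + 27547 = 27551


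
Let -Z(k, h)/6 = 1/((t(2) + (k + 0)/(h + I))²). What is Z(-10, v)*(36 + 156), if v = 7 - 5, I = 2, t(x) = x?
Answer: -4608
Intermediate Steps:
v = 2
Z(k, h) = -6/(2 + k/(2 + h))² (Z(k, h) = -6/(2 + (k + 0)/(h + 2))² = -6/(2 + k/(2 + h))²)
Z(-10, v)*(36 + 156) = (-6*(2 + 2)²/(4 - 10 + 2*2)²)*(36 + 156) = -6*4²/(4 - 10 + 4)²*192 = -6*16/(-2)²*192 = -6*16*¼*192 = -24*192 = -4608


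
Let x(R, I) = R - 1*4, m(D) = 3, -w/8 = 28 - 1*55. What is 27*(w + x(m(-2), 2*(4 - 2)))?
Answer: 5805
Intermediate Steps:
w = 216 (w = -8*(28 - 1*55) = -8*(28 - 55) = -8*(-27) = 216)
x(R, I) = -4 + R (x(R, I) = R - 4 = -4 + R)
27*(w + x(m(-2), 2*(4 - 2))) = 27*(216 + (-4 + 3)) = 27*(216 - 1) = 27*215 = 5805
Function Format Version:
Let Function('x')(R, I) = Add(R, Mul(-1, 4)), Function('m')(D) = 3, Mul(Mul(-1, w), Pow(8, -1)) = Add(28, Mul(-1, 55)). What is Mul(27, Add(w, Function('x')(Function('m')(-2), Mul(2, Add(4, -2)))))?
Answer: 5805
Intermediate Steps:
w = 216 (w = Mul(-8, Add(28, Mul(-1, 55))) = Mul(-8, Add(28, -55)) = Mul(-8, -27) = 216)
Function('x')(R, I) = Add(-4, R) (Function('x')(R, I) = Add(R, -4) = Add(-4, R))
Mul(27, Add(w, Function('x')(Function('m')(-2), Mul(2, Add(4, -2))))) = Mul(27, Add(216, Add(-4, 3))) = Mul(27, Add(216, -1)) = Mul(27, 215) = 5805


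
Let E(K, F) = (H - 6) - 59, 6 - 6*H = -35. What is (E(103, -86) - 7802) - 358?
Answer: -49309/6 ≈ -8218.2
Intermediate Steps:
H = 41/6 (H = 1 - 1/6*(-35) = 1 + 35/6 = 41/6 ≈ 6.8333)
E(K, F) = -349/6 (E(K, F) = (41/6 - 6) - 59 = 5/6 - 59 = -349/6)
(E(103, -86) - 7802) - 358 = (-349/6 - 7802) - 358 = -47161/6 - 358 = -49309/6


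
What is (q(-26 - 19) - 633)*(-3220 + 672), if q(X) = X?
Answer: 1727544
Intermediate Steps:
(q(-26 - 19) - 633)*(-3220 + 672) = ((-26 - 19) - 633)*(-3220 + 672) = (-45 - 633)*(-2548) = -678*(-2548) = 1727544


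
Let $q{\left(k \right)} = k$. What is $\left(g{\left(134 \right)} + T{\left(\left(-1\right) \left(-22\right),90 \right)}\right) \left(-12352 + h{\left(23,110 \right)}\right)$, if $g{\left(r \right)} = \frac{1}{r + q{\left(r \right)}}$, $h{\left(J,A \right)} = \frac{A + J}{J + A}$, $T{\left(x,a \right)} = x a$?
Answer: $- \frac{6553946991}{268} \approx -2.4455 \cdot 10^{7}$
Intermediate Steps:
$T{\left(x,a \right)} = a x$
$h{\left(J,A \right)} = 1$ ($h{\left(J,A \right)} = \frac{A + J}{A + J} = 1$)
$g{\left(r \right)} = \frac{1}{2 r}$ ($g{\left(r \right)} = \frac{1}{r + r} = \frac{1}{2 r}$)
$\left(g{\left(134 \right)} + T{\left(\left(-1\right) \left(-22\right),90 \right)}\right) \left(-12352 + h{\left(23,110 \right)}\right) = \left(\frac{1}{2 \cdot 134} + 90 \left(\left(-1\right) \left(-22\right)\right)\right) \left(-12352 + 1\right) = \left(\frac{1}{2} \cdot \frac{1}{134} + 90 \cdot 22\right) \left(-12351\right) = \left(\frac{1}{268} + 1980\right) \left(-12351\right) = \frac{530641}{268} \left(-12351\right) = - \frac{6553946991}{268}$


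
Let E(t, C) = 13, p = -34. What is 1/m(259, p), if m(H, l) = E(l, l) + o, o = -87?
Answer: -1/74 ≈ -0.013514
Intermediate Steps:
m(H, l) = -74 (m(H, l) = 13 - 87 = -74)
1/m(259, p) = 1/(-74) = -1/74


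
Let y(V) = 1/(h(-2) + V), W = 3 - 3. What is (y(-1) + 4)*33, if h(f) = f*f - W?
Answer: 143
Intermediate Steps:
W = 0
h(f) = f² (h(f) = f*f - 1*0 = f² + 0 = f²)
y(V) = 1/(4 + V) (y(V) = 1/((-2)² + V) = 1/(4 + V))
(y(-1) + 4)*33 = (1/(4 - 1) + 4)*33 = (1/3 + 4)*33 = (⅓ + 4)*33 = (13/3)*33 = 143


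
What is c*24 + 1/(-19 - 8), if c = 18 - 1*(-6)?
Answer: 15551/27 ≈ 575.96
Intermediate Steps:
c = 24 (c = 18 + 6 = 24)
c*24 + 1/(-19 - 8) = 24*24 + 1/(-19 - 8) = 576 + 1/(-27) = 576 - 1/27 = 15551/27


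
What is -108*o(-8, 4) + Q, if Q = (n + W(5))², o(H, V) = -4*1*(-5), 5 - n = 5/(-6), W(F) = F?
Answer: -73535/36 ≈ -2042.6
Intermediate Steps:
n = 35/6 (n = 5 - 5/(-6) = 5 - 5*(-1)/6 = 5 - 1*(-⅚) = 5 + ⅚ = 35/6 ≈ 5.8333)
o(H, V) = 20 (o(H, V) = -4*(-5) = 20)
Q = 4225/36 (Q = (35/6 + 5)² = (65/6)² = 4225/36 ≈ 117.36)
-108*o(-8, 4) + Q = -108*20 + 4225/36 = -2160 + 4225/36 = -73535/36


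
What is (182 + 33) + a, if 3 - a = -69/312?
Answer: 22695/104 ≈ 218.22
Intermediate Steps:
a = 335/104 (a = 3 - (-69)/312 = 3 - 1*(-23/104) = 3 + 23/104 = 335/104 ≈ 3.2212)
(182 + 33) + a = (182 + 33) + 335/104 = 215 + 335/104 = 22695/104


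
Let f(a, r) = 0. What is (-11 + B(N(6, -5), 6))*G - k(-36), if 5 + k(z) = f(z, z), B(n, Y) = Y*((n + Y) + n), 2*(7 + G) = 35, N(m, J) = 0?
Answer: 535/2 ≈ 267.50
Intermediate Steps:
G = 21/2 (G = -7 + (½)*35 = -7 + 35/2 = 21/2 ≈ 10.500)
B(n, Y) = Y*(Y + 2*n) (B(n, Y) = Y*((Y + n) + n) = Y*(Y + 2*n))
k(z) = -5 (k(z) = -5 + 0 = -5)
(-11 + B(N(6, -5), 6))*G - k(-36) = (-11 + 6*(6 + 2*0))*(21/2) - 1*(-5) = (-11 + 6*(6 + 0))*(21/2) + 5 = (-11 + 6*6)*(21/2) + 5 = (-11 + 36)*(21/2) + 5 = 25*(21/2) + 5 = 525/2 + 5 = 535/2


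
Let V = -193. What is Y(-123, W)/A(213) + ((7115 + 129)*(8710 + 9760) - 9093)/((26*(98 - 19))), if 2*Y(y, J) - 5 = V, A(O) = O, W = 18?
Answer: 28496562955/437502 ≈ 65135.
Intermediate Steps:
Y(y, J) = -94 (Y(y, J) = 5/2 + (½)*(-193) = 5/2 - 193/2 = -94)
Y(-123, W)/A(213) + ((7115 + 129)*(8710 + 9760) - 9093)/((26*(98 - 19))) = -94/213 + ((7115 + 129)*(8710 + 9760) - 9093)/((26*(98 - 19))) = -94*1/213 + (7244*18470 - 9093)/((26*79)) = -94/213 + (133796680 - 9093)/2054 = -94/213 + 133787587*(1/2054) = -94/213 + 133787587/2054 = 28496562955/437502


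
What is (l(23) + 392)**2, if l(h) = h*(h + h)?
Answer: 2102500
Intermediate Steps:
l(h) = 2*h**2 (l(h) = h*(2*h) = 2*h**2)
(l(23) + 392)**2 = (2*23**2 + 392)**2 = (2*529 + 392)**2 = (1058 + 392)**2 = 1450**2 = 2102500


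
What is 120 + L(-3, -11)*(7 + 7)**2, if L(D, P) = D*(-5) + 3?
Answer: 3648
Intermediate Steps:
L(D, P) = 3 - 5*D (L(D, P) = -5*D + 3 = 3 - 5*D)
120 + L(-3, -11)*(7 + 7)**2 = 120 + (3 - 5*(-3))*(7 + 7)**2 = 120 + (3 + 15)*14**2 = 120 + 18*196 = 120 + 3528 = 3648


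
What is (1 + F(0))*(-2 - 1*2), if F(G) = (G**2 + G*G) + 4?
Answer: -20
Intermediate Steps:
F(G) = 4 + 2*G**2 (F(G) = (G**2 + G**2) + 4 = 2*G**2 + 4 = 4 + 2*G**2)
(1 + F(0))*(-2 - 1*2) = (1 + (4 + 2*0**2))*(-2 - 1*2) = (1 + (4 + 2*0))*(-2 - 2) = (1 + (4 + 0))*(-4) = (1 + 4)*(-4) = 5*(-4) = -20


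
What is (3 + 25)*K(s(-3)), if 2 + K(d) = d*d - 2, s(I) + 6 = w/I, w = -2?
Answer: 6160/9 ≈ 684.44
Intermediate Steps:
s(I) = -6 - 2/I
K(d) = -4 + d**2 (K(d) = -2 + (d*d - 2) = -2 + (d**2 - 2) = -2 + (-2 + d**2) = -4 + d**2)
(3 + 25)*K(s(-3)) = (3 + 25)*(-4 + (-6 - 2/(-3))**2) = 28*(-4 + (-6 - 2*(-1/3))**2) = 28*(-4 + (-6 + 2/3)**2) = 28*(-4 + (-16/3)**2) = 28*(-4 + 256/9) = 28*(220/9) = 6160/9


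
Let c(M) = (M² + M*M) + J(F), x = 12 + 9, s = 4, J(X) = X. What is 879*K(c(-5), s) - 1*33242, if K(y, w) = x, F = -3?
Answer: -14783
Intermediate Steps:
x = 21
c(M) = -3 + 2*M² (c(M) = (M² + M*M) - 3 = (M² + M²) - 3 = 2*M² - 3 = -3 + 2*M²)
K(y, w) = 21
879*K(c(-5), s) - 1*33242 = 879*21 - 1*33242 = 18459 - 33242 = -14783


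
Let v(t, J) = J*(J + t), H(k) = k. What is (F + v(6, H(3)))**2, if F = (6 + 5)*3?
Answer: 3600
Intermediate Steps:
F = 33 (F = 11*3 = 33)
(F + v(6, H(3)))**2 = (33 + 3*(3 + 6))**2 = (33 + 3*9)**2 = (33 + 27)**2 = 60**2 = 3600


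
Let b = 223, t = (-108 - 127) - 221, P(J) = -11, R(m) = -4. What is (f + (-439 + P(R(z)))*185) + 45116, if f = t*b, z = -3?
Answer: -139822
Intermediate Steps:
t = -456 (t = -235 - 221 = -456)
f = -101688 (f = -456*223 = -101688)
(f + (-439 + P(R(z)))*185) + 45116 = (-101688 + (-439 - 11)*185) + 45116 = (-101688 - 450*185) + 45116 = (-101688 - 83250) + 45116 = -184938 + 45116 = -139822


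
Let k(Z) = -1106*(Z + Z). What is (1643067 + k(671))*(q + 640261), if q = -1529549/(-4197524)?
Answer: 426817288684754095/4197524 ≈ 1.0168e+11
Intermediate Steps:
k(Z) = -2212*Z
q = 1529549/4197524 (q = -1529549*(-1/4197524) = 1529549/4197524 ≈ 0.36439)
(1643067 + k(671))*(q + 640261) = (1643067 - 2212*671)*(1529549/4197524 + 640261) = (1643067 - 1484252)*(2687512443313/4197524) = 158815*(2687512443313/4197524) = 426817288684754095/4197524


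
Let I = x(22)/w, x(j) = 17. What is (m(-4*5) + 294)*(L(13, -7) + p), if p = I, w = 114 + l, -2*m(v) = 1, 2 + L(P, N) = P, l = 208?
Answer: 2089133/644 ≈ 3244.0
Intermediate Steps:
L(P, N) = -2 + P
m(v) = -½ (m(v) = -½*1 = -½)
w = 322 (w = 114 + 208 = 322)
I = 17/322 ≈ 0.052795
p = 17/322 ≈ 0.052795
(m(-4*5) + 294)*(L(13, -7) + p) = (-½ + 294)*((-2 + 13) + 17/322) = 587*(11 + 17/322)/2 = (587/2)*(3559/322) = 2089133/644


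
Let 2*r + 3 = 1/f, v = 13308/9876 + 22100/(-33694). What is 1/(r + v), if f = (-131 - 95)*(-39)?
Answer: -14377273404/11621686181 ≈ -1.2371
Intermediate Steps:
v = 564069/815593 (v = 13308*(1/9876) + 22100*(-1/33694) = 1109/823 - 650/991 = 564069/815593 ≈ 0.69161)
f = 8814 (f = -226*(-39) = 8814)
r = -26441/17628 (r = -3/2 + (1/2)/8814 = -3/2 + (1/2)*(1/8814) = -3/2 + 1/17628 = -26441/17628 ≈ -1.4999)
1/(r + v) = 1/(-26441/17628 + 564069/815593) = 1/(-11621686181/14377273404) = -14377273404/11621686181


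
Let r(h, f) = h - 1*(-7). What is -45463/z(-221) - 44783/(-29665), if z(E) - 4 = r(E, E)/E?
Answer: -298004665061/32572170 ≈ -9149.1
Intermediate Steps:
r(h, f) = 7 + h (r(h, f) = h + 7 = 7 + h)
z(E) = 4 + (7 + E)/E
-45463/z(-221) - 44783/(-29665) = -45463/(5 + 7/(-221)) - 44783/(-29665) = -45463/(5 + 7*(-1/221)) - 44783*(-1/29665) = -45463/(5 - 7/221) + 44783/29665 = -45463/1098/221 + 44783/29665 = -45463*221/1098 + 44783/29665 = -10047323/1098 + 44783/29665 = -298004665061/32572170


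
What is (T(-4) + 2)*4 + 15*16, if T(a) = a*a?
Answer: 312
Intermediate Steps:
T(a) = a**2
(T(-4) + 2)*4 + 15*16 = ((-4)**2 + 2)*4 + 15*16 = (16 + 2)*4 + 240 = 18*4 + 240 = 72 + 240 = 312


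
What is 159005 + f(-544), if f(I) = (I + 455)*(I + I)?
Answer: 255837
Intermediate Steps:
f(I) = 2*I*(455 + I) (f(I) = (455 + I)*(2*I) = 2*I*(455 + I))
159005 + f(-544) = 159005 + 2*(-544)*(455 - 544) = 159005 + 2*(-544)*(-89) = 159005 + 96832 = 255837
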